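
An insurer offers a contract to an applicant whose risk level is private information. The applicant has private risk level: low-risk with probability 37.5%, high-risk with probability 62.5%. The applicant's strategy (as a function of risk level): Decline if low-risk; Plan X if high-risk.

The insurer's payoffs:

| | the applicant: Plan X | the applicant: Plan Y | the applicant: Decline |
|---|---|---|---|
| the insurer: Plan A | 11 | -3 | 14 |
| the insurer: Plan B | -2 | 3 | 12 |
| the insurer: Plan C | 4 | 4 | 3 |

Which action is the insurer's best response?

Plan A

Compute the insurer's expected payoff for each action, taking the expectation over the applicant's type.
E[Plan A] = 0.375·(14) + 0.625·(11) = 12.125
E[Plan B] = 0.375·(12) + 0.625·(-2) = 3.25
E[Plan C] = 0.375·(3) + 0.625·(4) = 3.625
Best response: Plan A (12.125 is the largest).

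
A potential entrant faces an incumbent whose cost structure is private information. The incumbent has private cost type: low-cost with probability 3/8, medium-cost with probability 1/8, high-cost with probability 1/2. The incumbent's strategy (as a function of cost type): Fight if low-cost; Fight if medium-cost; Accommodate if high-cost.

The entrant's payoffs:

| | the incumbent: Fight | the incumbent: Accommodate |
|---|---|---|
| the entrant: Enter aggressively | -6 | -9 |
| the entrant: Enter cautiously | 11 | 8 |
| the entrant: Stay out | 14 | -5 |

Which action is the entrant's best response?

Enter cautiously

Compute the entrant's expected payoff for each action, taking the expectation over the incumbent's type.
E[Enter aggressively] = 3/8·(-6) + 1/8·(-6) + 1/2·(-9) = -15/2
E[Enter cautiously] = 3/8·(11) + 1/8·(11) + 1/2·(8) = 19/2
E[Stay out] = 3/8·(14) + 1/8·(14) + 1/2·(-5) = 9/2
Best response: Enter cautiously (19/2 is the largest).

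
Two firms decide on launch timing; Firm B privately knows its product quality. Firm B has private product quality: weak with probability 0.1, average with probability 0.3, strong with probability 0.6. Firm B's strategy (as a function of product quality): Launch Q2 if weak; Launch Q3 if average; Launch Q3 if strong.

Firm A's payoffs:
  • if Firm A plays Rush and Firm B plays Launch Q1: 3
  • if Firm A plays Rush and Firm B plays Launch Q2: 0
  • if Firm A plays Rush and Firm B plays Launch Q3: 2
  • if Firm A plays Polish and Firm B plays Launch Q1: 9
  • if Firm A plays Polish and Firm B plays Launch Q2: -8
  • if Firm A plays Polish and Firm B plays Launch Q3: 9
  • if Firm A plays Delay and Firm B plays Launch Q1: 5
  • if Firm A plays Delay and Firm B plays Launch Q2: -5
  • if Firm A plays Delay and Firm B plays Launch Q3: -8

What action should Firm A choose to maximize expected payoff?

E[Rush] = 0.1·(0) + 0.3·(2) + 0.6·(2) = 1.8
E[Polish] = 0.1·(-8) + 0.3·(9) + 0.6·(9) = 7.3
E[Delay] = 0.1·(-5) + 0.3·(-8) + 0.6·(-8) = -7.7
Best response: Polish (7.3 is the largest).

Polish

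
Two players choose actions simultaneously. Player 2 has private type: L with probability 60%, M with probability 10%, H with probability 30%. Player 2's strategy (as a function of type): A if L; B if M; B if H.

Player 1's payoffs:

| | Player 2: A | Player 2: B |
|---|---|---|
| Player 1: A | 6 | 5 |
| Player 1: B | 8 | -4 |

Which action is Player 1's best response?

Compute Player 1's expected payoff for each action, taking the expectation over Player 2's type.
E[A] = 0.6·(6) + 0.1·(5) + 0.3·(5) = 5.6
E[B] = 0.6·(8) + 0.1·(-4) + 0.3·(-4) = 3.2
Best response: A (5.6 is the largest).

A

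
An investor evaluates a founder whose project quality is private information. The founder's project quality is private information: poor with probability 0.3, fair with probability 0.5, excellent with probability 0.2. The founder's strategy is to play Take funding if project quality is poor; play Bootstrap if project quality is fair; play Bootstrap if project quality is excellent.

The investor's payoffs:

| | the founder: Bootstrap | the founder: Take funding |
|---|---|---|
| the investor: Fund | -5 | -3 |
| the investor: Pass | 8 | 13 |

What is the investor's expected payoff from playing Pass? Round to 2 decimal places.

E[Pass] = 0.3·13 + 0.5·8 + 0.2·8 = 3.9 + 4 + 1.6 = 9.5

9.50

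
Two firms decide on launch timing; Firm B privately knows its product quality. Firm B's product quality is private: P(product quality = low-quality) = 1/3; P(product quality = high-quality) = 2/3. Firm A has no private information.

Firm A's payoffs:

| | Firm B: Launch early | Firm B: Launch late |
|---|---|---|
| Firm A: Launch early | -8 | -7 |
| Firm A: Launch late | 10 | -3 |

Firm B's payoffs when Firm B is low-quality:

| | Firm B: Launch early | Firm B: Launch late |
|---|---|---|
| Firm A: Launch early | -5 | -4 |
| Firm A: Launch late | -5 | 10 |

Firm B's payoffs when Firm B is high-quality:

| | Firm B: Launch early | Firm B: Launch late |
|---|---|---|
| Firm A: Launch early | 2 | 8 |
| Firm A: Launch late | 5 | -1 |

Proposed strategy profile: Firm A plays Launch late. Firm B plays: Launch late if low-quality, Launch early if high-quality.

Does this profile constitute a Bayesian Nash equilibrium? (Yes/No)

A profile is a BNE iff every type of every player is best-responding given beliefs about the other side.
Firm A plays Launch late: E[Launch late] = 1/3·(-3) + 2/3·(10) = 17/3; E[Launch early] = -23/3. Best-responding. ✓
Firm B (product quality low-quality), facing Launch late: Launch early gives -5, Launch late gives 10. Proposed Launch late is best. ✓
Firm B (product quality high-quality), facing Launch late: Launch early gives 5, Launch late gives -1. Proposed Launch early is best. ✓

Yes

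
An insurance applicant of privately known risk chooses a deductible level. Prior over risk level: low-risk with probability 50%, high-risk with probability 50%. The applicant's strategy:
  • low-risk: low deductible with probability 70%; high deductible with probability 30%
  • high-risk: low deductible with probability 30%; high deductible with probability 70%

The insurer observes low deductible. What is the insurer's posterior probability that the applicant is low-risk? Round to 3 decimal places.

P(low deductible) = 0.5·0.7 + 0.5·0.3 = 0.5
P(low-risk | low deductible) = (0.5·0.7) / 0.5 = 0.35 / 0.5 = 0.7

0.700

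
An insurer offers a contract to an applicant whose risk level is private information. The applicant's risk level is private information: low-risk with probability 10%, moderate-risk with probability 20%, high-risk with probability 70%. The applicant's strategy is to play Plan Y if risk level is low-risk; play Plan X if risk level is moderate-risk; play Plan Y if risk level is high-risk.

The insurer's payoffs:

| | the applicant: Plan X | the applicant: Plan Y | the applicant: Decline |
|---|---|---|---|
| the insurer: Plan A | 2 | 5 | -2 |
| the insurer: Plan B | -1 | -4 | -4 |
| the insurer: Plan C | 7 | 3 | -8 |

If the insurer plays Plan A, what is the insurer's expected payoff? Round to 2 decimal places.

4.40

E[Plan A] = 0.1·5 + 0.2·2 + 0.7·5 = 0.5 + 0.4 + 3.5 = 4.4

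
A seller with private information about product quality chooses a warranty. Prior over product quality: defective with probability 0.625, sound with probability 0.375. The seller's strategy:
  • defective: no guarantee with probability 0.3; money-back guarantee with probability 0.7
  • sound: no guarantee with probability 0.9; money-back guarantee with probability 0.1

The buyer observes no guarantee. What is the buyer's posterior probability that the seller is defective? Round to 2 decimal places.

Apply Bayes' rule using the sender's strategy as the likelihood.
P(no guarantee) = 0.625·0.3 + 0.375·0.9 = 0.525
P(defective | no guarantee) = (0.625·0.3) / 0.525 = 0.1875 / 0.525 = 0.357143

0.36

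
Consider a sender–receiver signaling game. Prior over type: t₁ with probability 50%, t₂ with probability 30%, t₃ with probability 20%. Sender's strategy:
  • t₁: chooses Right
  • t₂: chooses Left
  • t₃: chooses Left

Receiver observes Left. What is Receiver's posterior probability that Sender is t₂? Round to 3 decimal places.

0.600

Apply Bayes' rule using the sender's strategy as the likelihood.
P(Left) = 0.5·0 + 0.3·1 + 0.2·1 = 0.5
P(t₂ | Left) = (0.3·1) / 0.5 = 0.3 / 0.5 = 0.6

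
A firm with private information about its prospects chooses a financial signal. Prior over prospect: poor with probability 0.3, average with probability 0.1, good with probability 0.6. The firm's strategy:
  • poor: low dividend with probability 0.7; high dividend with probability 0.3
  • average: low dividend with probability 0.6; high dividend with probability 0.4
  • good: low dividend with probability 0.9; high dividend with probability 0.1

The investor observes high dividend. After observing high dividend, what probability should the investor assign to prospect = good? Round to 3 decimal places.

P(high dividend) = 0.3·0.3 + 0.1·0.4 + 0.6·0.1 = 0.19
P(good | high dividend) = (0.6·0.1) / 0.19 = 0.06 / 0.19 = 0.315789

0.316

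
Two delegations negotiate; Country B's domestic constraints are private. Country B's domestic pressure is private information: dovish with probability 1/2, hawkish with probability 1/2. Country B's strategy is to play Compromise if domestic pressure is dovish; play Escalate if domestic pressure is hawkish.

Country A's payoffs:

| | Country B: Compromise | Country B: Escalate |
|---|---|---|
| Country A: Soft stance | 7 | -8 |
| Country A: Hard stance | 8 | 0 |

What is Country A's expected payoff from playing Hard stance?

E[Hard stance] = 1/2·8 + 1/2·0 = 4 + 0 = 4

4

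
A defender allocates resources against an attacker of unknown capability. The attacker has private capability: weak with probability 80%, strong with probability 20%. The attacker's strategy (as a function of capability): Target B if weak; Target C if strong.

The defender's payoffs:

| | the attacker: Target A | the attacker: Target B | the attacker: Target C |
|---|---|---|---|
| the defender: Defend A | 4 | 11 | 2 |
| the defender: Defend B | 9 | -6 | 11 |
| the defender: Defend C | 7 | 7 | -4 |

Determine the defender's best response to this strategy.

Defend A

Compute the defender's expected payoff for each action, taking the expectation over the attacker's type.
E[Defend A] = 0.8·(11) + 0.2·(2) = 9.2
E[Defend B] = 0.8·(-6) + 0.2·(11) = -2.6
E[Defend C] = 0.8·(7) + 0.2·(-4) = 4.8
Best response: Defend A (9.2 is the largest).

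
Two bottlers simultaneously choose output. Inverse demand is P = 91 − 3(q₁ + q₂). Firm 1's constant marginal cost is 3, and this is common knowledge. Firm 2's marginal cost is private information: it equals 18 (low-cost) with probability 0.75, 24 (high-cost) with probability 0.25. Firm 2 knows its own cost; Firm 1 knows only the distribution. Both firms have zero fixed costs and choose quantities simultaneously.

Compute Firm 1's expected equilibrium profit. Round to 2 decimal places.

404.45

Each type of Firm 2 best-responds to q₁; Firm 1 best-responds to the expected q₂ over Firm 2's types.
Firm 2 with cost c maximizes (91 − 3(q₁+q₂) − c)·q₂, giving q₂(c) = (91 − c − 3q₁)/6.
E[c₂] = 0.75·18 + 0.25·24 = 19.5
Firm 1's FOC against E[q₂] yields q₁ = (91 − 2·3 + E[c₂])/9 = (91 − 6 + 19.5)/9 = 11.6111.
E[P] = 91 − 3·(q₁ + E[q₂]) = 37.8333; Firm 1's expected profit = (E[P] − 3)·q₁ = (37.8333 − 3)·11.6111 = 404.454.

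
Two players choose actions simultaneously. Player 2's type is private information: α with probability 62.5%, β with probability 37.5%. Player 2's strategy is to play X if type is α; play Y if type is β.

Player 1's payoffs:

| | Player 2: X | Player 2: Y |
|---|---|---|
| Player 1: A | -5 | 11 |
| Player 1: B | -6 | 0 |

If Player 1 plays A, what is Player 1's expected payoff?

E[A] = 0.625·(-5) + 0.375·11 = (-3.125) + 4.125 = 1

1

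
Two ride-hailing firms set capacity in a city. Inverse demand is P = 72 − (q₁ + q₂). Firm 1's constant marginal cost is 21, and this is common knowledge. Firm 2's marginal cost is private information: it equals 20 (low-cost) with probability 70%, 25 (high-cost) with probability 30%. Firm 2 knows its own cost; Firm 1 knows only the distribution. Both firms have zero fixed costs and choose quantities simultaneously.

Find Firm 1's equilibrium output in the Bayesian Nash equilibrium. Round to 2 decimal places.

17.17

Each type of Firm 2 best-responds to q₁; Firm 1 best-responds to the expected q₂ over Firm 2's types.
Firm 2 with cost c maximizes (72 − (q₁+q₂) − c)·q₂, giving q₂(c) = (72 − c − q₁)/2.
E[c₂] = 0.7·20 + 0.3·25 = 21.5
Firm 1's FOC against E[q₂] yields q₁ = (72 − 2·21 + E[c₂])/3 = (72 − 42 + 21.5)/3 = 17.1667.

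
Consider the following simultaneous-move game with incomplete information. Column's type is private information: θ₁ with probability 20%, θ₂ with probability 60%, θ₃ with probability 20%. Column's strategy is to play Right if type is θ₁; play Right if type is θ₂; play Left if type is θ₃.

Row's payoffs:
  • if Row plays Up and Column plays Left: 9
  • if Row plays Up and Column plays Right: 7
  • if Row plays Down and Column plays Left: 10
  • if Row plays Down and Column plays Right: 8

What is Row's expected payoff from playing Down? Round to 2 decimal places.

8.40

E[Down] = 0.2·8 + 0.6·8 + 0.2·10 = 1.6 + 4.8 + 2 = 8.4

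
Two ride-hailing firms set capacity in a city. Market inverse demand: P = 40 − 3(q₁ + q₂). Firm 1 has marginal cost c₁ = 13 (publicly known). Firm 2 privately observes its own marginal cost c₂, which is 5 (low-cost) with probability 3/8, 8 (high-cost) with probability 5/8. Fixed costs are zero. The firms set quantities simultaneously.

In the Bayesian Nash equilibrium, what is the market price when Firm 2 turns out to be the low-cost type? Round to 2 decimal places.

Each type of Firm 2 best-responds to q₁; Firm 1 best-responds to the expected q₂ over Firm 2's types.
Firm 2 with cost c maximizes (40 − 3(q₁+q₂) − c)·q₂, giving q₂(c) = (40 − c − 3q₁)/6.
E[c₂] = 3/8·5 + 5/8·8 = 6.875
Firm 1's FOC against E[q₂] yields q₁ = (40 − 2·13 + E[c₂])/9 = (40 − 26 + 6.875)/9 = 2.31944.
q₂(low-cost) = 4.67361, so P = 40 − 3·(2.31944 + 4.67361) = 19.0208.

19.02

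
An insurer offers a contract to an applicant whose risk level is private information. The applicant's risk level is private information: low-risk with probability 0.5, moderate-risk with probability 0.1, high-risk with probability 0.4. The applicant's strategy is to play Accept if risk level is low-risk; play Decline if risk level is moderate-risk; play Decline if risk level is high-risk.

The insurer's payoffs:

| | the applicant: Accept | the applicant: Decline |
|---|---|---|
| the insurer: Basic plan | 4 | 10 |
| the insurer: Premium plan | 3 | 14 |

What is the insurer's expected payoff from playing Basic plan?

Take the expectation over the applicant's risk level, weighting each type's action by its prior probability.
E[Basic plan] = 0.5·4 + 0.1·10 + 0.4·10 = 2 + 1 + 4 = 7

7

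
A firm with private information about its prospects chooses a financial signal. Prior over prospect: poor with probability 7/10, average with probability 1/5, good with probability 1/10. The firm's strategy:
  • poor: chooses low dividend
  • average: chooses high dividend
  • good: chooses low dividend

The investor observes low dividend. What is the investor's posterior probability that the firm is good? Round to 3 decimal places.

0.125

Apply Bayes' rule using the sender's strategy as the likelihood.
P(low dividend) = (7/10)·1 + (1/5)·0 + (1/10)·1 = 4/5
P(good | low dividend) = ((1/10)·1) / (4/5) = (1/10) / (4/5) = 1/8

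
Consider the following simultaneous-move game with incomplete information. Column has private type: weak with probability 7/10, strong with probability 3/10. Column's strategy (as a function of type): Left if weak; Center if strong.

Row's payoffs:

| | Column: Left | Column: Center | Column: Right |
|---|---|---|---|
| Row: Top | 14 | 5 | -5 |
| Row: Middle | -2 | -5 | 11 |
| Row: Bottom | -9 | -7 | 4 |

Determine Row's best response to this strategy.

Compute Row's expected payoff for each action, taking the expectation over Column's type.
E[Top] = 7/10·(14) + 3/10·(5) = 113/10
E[Middle] = 7/10·(-2) + 3/10·(-5) = -29/10
E[Bottom] = 7/10·(-9) + 3/10·(-7) = -42/5
Best response: Top (113/10 is the largest).

Top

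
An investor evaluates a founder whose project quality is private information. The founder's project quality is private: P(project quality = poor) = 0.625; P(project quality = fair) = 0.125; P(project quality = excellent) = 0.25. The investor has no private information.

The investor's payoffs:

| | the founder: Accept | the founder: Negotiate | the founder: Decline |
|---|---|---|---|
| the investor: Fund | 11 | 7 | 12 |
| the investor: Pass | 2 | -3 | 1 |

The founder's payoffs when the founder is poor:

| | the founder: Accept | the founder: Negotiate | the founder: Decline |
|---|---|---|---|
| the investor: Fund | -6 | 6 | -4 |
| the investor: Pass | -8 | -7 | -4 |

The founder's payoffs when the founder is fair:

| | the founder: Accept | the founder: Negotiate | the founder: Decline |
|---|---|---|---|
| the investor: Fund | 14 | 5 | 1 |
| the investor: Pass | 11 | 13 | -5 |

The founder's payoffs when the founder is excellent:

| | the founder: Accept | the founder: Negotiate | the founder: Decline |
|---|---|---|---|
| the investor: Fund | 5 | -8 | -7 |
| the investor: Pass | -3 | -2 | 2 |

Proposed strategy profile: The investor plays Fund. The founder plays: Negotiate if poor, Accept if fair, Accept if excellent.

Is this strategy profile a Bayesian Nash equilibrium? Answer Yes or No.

Yes

The investor plays Fund: E[Fund] = 0.625·(7) + 0.125·(11) + 0.25·(11) = 8.5; E[Pass] = -1.125. Best-responding. ✓
The founder (project quality poor), facing Fund: Accept gives -6, Negotiate gives 6, Decline gives -4. Proposed Negotiate is best. ✓
The founder (project quality fair), facing Fund: Accept gives 14, Negotiate gives 5, Decline gives 1. Proposed Accept is best. ✓
The founder (project quality excellent), facing Fund: Accept gives 5, Negotiate gives -8, Decline gives -7. Proposed Accept is best. ✓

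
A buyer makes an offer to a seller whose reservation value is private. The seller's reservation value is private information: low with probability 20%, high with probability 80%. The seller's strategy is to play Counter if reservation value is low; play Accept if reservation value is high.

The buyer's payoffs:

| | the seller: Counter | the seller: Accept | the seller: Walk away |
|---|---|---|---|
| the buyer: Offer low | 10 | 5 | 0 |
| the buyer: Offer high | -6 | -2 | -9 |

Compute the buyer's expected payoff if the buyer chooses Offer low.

6

Take the expectation over the seller's reservation value, weighting each type's action by its prior probability.
E[Offer low] = 0.2·10 + 0.8·5 = 2 + 4 = 6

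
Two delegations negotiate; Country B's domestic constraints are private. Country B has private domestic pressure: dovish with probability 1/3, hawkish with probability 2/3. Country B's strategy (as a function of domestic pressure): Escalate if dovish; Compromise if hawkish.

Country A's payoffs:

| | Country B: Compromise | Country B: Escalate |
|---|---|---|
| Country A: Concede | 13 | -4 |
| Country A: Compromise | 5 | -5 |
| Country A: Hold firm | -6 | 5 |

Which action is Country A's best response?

E[Concede] = 1/3·(-4) + 2/3·(13) = 22/3
E[Compromise] = 1/3·(-5) + 2/3·(5) = 5/3
E[Hold firm] = 1/3·(5) + 2/3·(-6) = -7/3
Best response: Concede (22/3 is the largest).

Concede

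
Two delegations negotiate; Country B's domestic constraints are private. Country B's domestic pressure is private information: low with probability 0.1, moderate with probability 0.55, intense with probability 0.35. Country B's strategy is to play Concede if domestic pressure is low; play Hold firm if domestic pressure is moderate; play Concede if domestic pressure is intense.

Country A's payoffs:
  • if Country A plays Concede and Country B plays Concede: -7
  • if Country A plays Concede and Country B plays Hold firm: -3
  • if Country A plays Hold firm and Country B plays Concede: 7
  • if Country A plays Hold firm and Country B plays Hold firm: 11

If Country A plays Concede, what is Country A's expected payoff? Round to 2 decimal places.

E[Concede] = 0.1·(-7) + 0.55·(-3) + 0.35·(-7) = (-0.7) + (-1.65) + (-2.45) = -4.8

-4.80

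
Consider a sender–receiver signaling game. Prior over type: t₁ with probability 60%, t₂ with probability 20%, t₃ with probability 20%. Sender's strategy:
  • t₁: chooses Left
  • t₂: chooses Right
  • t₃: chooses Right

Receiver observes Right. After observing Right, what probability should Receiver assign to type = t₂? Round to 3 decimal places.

0.500

Apply Bayes' rule using the sender's strategy as the likelihood.
P(Right) = 0.6·0 + 0.2·1 + 0.2·1 = 0.4
P(t₂ | Right) = (0.2·1) / 0.4 = 0.2 / 0.4 = 0.5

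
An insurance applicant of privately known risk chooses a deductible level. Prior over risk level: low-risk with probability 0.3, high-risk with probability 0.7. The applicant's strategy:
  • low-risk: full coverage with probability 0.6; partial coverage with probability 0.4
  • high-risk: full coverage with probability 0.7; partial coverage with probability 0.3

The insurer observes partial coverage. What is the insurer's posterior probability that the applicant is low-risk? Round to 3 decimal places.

P(partial coverage) = 0.3·0.4 + 0.7·0.3 = 0.33
P(low-risk | partial coverage) = (0.3·0.4) / 0.33 = 0.12 / 0.33 = 0.363636

0.364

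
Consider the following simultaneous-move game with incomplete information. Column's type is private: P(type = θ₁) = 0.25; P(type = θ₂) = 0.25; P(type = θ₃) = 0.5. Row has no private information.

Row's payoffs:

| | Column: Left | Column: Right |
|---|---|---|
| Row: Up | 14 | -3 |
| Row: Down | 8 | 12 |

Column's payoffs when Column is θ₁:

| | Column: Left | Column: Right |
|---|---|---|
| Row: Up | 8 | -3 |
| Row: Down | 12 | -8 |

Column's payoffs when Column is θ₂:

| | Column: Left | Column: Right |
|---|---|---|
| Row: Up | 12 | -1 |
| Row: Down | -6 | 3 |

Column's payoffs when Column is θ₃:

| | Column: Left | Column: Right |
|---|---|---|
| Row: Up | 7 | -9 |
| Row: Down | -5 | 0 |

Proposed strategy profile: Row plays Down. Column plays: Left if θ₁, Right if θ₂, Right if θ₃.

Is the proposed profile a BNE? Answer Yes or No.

Row plays Down: E[Down] = 0.25·(8) + 0.25·(12) + 0.5·(12) = 11; E[Up] = 1.25. Best-responding. ✓
Column (type θ₁), facing Down: Left gives 12, Right gives -8. Proposed Left is best. ✓
Column (type θ₂), facing Down: Left gives -6, Right gives 3. Proposed Right is best. ✓
Column (type θ₃), facing Down: Left gives -5, Right gives 0. Proposed Right is best. ✓

Yes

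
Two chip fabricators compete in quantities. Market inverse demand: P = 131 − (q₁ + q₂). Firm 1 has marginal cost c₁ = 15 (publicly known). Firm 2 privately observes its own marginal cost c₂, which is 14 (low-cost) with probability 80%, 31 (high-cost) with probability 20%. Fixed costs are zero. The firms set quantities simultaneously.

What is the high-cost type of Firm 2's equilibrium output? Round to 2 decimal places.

30.27

Firm 2 with cost c maximizes (131 − (q₁+q₂) − c)·q₂, giving q₂(c) = (131 − c − q₁)/2.
E[c₂] = 0.8·14 + 0.2·31 = 17.4
Firm 1's FOC against E[q₂] yields q₁ = (131 − 2·15 + E[c₂])/3 = (131 − 30 + 17.4)/3 = 39.4667.
q₂(high-cost) = (131 − 31 − 39.4667)/2 = 30.2667.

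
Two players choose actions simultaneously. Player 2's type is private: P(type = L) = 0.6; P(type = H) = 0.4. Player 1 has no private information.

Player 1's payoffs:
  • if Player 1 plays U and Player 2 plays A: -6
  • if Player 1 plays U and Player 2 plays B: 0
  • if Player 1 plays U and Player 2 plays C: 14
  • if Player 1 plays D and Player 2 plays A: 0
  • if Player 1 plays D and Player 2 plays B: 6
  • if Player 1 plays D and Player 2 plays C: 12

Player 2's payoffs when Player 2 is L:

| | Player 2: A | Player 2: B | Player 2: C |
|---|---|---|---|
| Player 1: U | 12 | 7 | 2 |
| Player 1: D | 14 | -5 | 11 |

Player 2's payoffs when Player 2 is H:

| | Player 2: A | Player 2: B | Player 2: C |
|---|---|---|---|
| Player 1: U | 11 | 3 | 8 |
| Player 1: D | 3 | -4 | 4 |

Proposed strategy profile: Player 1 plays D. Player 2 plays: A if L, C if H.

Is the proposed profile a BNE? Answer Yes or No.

Yes

Player 1 plays D: E[D] = 0.6·(0) + 0.4·(12) = 4.8; E[U] = 2. Best-responding. ✓
Player 2 (type L), facing D: A gives 14, B gives -5, C gives 11. Proposed A is best. ✓
Player 2 (type H), facing D: A gives 3, B gives -4, C gives 4. Proposed C is best. ✓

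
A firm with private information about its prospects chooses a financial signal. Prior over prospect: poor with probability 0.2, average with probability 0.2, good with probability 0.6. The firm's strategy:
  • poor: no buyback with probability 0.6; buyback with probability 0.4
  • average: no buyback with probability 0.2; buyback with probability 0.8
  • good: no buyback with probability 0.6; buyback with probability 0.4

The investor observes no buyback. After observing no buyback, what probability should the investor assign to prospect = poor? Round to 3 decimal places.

0.231

Apply Bayes' rule using the sender's strategy as the likelihood.
P(no buyback) = 0.2·0.6 + 0.2·0.2 + 0.6·0.6 = 0.52
P(poor | no buyback) = (0.2·0.6) / 0.52 = 0.12 / 0.52 = 0.230769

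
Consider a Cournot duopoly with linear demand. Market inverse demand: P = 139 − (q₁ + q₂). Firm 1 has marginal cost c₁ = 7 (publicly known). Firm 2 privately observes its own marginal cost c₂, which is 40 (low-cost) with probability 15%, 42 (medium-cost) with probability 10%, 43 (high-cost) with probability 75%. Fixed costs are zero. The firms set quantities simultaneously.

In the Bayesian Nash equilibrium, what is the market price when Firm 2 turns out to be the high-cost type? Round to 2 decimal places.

63.09

Firm 2 with cost c maximizes (139 − (q₁+q₂) − c)·q₂, giving q₂(c) = (139 − c − q₁)/2.
E[c₂] = 0.15·40 + 0.1·42 + 0.75·43 = 42.45
Firm 1's FOC against E[q₂] yields q₁ = (139 − 2·7 + E[c₂])/3 = (139 − 14 + 42.45)/3 = 55.8167.
q₂(high-cost) = 20.0917, so P = 139 − (55.8167 + 20.0917) = 63.0917.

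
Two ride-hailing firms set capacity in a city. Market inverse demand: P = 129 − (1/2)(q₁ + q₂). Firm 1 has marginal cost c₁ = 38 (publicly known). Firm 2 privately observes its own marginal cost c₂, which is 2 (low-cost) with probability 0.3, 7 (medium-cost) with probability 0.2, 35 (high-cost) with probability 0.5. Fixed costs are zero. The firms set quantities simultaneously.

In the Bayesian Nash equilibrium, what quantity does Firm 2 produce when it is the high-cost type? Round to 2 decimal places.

69.83

Firm 2 with cost c maximizes (129 − (1/2)(q₁+q₂) − c)·q₂, giving q₂(c) = (129 − c − (1/2)q₁).
E[c₂] = 0.3·2 + 0.2·7 + 0.5·35 = 19.5
Firm 1's FOC against E[q₂] yields q₁ = (129 − 2·38 + E[c₂])/(3/2) = (129 − 76 + 19.5)/(3/2) = 48.3333.
q₂(high-cost) = (129 − 35 − (1/2)·48.3333) = 69.8333.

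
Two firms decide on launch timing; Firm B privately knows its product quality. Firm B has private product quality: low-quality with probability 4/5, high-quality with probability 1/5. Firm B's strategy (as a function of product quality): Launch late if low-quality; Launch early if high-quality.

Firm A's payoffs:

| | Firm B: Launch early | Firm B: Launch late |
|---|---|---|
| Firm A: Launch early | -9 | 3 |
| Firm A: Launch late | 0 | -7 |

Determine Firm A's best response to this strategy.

Launch early

E[Launch early] = 4/5·(3) + 1/5·(-9) = 3/5
E[Launch late] = 4/5·(-7) + 1/5·(0) = -28/5
Best response: Launch early (3/5 is the largest).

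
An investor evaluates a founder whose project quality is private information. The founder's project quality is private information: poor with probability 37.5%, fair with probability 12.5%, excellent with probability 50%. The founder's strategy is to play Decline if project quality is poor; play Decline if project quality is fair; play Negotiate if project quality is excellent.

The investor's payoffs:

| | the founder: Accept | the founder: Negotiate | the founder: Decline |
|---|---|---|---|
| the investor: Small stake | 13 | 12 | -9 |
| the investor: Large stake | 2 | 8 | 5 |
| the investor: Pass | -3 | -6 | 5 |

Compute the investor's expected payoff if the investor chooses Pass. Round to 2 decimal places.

-0.50

Take the expectation over the founder's project quality, weighting each type's action by its prior probability.
E[Pass] = 0.375·5 + 0.125·5 + 0.5·(-6) = 1.875 + 0.625 + (-3) = -0.5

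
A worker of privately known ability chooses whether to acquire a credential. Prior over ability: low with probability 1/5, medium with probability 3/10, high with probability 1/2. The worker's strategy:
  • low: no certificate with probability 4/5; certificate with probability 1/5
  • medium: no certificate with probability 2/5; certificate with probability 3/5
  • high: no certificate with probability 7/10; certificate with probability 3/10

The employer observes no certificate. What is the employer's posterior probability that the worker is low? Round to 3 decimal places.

P(no certificate) = (1/5)·(4/5) + (3/10)·(2/5) + (1/2)·(7/10) = 63/100
P(low | no certificate) = ((1/5)·(4/5)) / (63/100) = (4/25) / (63/100) = 16/63

0.254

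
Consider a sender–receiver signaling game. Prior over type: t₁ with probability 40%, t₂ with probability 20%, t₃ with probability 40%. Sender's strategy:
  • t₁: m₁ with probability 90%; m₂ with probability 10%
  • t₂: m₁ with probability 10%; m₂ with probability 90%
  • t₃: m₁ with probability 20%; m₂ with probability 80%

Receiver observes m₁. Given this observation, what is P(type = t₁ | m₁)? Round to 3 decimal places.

Apply Bayes' rule using the sender's strategy as the likelihood.
P(m₁) = 0.4·0.9 + 0.2·0.1 + 0.4·0.2 = 0.46
P(t₁ | m₁) = (0.4·0.9) / 0.46 = 0.36 / 0.46 = 0.782609

0.783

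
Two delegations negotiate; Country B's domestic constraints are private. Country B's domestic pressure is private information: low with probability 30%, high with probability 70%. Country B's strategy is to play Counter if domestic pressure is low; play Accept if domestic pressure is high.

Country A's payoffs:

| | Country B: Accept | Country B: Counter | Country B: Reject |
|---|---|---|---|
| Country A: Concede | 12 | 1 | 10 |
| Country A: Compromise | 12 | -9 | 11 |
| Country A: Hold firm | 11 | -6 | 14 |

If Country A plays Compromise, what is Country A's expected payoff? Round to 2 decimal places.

5.70

Take the expectation over Country B's domestic pressure, weighting each type's action by its prior probability.
E[Compromise] = 0.3·(-9) + 0.7·12 = (-2.7) + 8.4 = 5.7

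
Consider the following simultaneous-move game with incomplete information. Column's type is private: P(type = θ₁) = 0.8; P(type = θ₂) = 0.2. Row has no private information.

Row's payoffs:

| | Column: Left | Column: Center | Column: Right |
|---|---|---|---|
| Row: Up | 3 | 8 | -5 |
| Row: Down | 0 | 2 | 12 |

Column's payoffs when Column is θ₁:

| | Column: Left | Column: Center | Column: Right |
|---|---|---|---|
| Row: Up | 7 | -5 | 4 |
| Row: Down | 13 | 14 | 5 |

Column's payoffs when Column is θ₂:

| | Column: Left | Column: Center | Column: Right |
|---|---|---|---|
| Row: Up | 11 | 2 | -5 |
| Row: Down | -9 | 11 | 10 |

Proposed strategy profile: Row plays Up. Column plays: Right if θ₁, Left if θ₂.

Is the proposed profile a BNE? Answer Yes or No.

No

A profile is a BNE iff every type of every player is best-responding given beliefs about the other side.
Row plays Up: E[Up] = 0.8·(-5) + 0.2·(3) = -3.4; E[Down] = 9.6. Not best-responding. ✗
Column (type θ₁), facing Up: Left gives 7, Center gives -5, Right gives 4. Proposed Right is not best — profitable deviation exists. ✗
Column (type θ₂), facing Up: Left gives 11, Center gives 2, Right gives -5. Proposed Left is best. ✓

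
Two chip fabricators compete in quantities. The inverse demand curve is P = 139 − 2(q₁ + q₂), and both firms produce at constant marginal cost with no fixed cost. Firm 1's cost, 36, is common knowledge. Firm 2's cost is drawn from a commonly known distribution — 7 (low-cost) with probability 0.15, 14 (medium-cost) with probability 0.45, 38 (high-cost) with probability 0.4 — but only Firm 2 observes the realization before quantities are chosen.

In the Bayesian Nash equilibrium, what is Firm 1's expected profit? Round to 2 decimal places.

Type-c best response for Firm 2: q₂(c) = (139 − c)/4 − q₁/2.
Firm 1 maximizes expected profit; its first-order condition is 139 − 4q₁ − 2E[q₂] − 36 = 0.
Substituting E[q₂] and solving: E[c₂] = 22.55, so q₁ = (139 − 2·36 + 22.55)/6 = 14.925.
E[P] = 139 − 2·(q₁ + E[q₂]) = 65.85; Firm 1's expected profit = (E[P] − 36)·q₁ = (65.85 − 36)·14.925 = 445.511.

445.51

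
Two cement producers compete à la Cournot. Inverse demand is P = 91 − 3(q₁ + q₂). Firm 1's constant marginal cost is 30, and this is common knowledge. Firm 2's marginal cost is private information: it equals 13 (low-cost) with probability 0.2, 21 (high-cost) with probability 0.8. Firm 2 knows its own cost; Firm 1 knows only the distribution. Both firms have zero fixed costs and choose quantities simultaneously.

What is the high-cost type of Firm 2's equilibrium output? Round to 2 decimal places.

8.87

Type-c best response for Firm 2: q₂(c) = (91 − c)/6 − q₁/2.
Firm 1 maximizes expected profit; its first-order condition is 91 − 6q₁ − 3E[q₂] − 30 = 0.
Substituting E[q₂] and solving: E[c₂] = 19.4, so q₁ = (91 − 2·30 + 19.4)/9 = 5.6.
q₂(high-cost) = (91 − 21 − 3·5.6)/6 = 8.86667.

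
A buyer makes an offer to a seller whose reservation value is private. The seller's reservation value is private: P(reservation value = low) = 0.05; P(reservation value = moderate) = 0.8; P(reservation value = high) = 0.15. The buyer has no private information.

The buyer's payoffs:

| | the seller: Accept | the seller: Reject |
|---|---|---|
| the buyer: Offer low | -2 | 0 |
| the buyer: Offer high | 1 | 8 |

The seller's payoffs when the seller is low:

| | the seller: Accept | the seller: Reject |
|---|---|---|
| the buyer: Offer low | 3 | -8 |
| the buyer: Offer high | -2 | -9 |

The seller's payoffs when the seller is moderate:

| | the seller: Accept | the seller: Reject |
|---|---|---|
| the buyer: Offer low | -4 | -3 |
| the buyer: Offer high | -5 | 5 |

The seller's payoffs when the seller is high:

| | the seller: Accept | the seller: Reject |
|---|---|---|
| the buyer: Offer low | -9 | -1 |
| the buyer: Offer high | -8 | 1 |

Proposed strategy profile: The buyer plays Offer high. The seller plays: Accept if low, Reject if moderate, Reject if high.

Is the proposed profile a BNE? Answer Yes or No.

The buyer plays Offer high: E[Offer high] = 0.05·(1) + 0.8·(8) + 0.15·(8) = 7.65; E[Offer low] = -0.1. Best-responding. ✓
The seller (reservation value low), facing Offer high: Accept gives -2, Reject gives -9. Proposed Accept is best. ✓
The seller (reservation value moderate), facing Offer high: Accept gives -5, Reject gives 5. Proposed Reject is best. ✓
The seller (reservation value high), facing Offer high: Accept gives -8, Reject gives 1. Proposed Reject is best. ✓

Yes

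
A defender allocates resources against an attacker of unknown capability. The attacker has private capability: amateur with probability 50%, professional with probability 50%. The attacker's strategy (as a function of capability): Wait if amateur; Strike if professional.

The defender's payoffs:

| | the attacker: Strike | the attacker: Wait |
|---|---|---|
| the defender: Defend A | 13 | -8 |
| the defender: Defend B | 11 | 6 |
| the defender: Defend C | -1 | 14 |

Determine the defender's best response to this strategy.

E[Defend A] = 0.5·(-8) + 0.5·(13) = 2.5
E[Defend B] = 0.5·(6) + 0.5·(11) = 8.5
E[Defend C] = 0.5·(14) + 0.5·(-1) = 6.5
Best response: Defend B (8.5 is the largest).

Defend B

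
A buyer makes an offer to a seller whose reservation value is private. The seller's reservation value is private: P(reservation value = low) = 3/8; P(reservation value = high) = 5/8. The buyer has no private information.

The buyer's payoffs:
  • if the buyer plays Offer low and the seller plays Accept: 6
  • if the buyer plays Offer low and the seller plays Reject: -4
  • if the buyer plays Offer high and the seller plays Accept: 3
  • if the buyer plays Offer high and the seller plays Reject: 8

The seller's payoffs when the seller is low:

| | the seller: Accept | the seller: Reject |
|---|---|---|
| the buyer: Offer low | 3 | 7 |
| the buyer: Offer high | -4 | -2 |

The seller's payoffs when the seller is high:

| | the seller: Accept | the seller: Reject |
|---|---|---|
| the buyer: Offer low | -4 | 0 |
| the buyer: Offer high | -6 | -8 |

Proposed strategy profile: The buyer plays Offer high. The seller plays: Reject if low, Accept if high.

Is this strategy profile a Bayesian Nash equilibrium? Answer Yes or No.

The buyer plays Offer high: E[Offer high] = 3/8·(8) + 5/8·(3) = 39/8; E[Offer low] = 9/4. Best-responding. ✓
The seller (reservation value low), facing Offer high: Accept gives -4, Reject gives -2. Proposed Reject is best. ✓
The seller (reservation value high), facing Offer high: Accept gives -6, Reject gives -8. Proposed Accept is best. ✓

Yes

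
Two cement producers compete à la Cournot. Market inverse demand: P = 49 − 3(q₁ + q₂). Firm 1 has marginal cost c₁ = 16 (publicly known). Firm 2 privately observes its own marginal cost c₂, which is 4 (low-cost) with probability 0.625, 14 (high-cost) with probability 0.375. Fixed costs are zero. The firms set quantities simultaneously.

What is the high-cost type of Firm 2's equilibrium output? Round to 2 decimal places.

Firm 2 with cost c maximizes (49 − 3(q₁+q₂) − c)·q₂, giving q₂(c) = (49 − c − 3q₁)/6.
E[c₂] = 0.625·4 + 0.375·14 = 7.75
Firm 1's FOC against E[q₂] yields q₁ = (49 − 2·16 + E[c₂])/9 = (49 − 32 + 7.75)/9 = 2.75.
q₂(high-cost) = (49 − 14 − 3·2.75)/6 = 4.45833.

4.46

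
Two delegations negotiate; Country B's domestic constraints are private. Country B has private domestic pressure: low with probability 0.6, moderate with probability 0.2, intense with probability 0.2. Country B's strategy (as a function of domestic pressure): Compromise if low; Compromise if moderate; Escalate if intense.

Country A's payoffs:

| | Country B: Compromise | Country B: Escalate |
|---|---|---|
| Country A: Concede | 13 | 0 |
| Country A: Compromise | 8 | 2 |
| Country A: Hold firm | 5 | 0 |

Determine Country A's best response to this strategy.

E[Concede] = 0.6·(13) + 0.2·(13) + 0.2·(0) = 10.4
E[Compromise] = 0.6·(8) + 0.2·(8) + 0.2·(2) = 6.8
E[Hold firm] = 0.6·(5) + 0.2·(5) + 0.2·(0) = 4
Best response: Concede (10.4 is the largest).

Concede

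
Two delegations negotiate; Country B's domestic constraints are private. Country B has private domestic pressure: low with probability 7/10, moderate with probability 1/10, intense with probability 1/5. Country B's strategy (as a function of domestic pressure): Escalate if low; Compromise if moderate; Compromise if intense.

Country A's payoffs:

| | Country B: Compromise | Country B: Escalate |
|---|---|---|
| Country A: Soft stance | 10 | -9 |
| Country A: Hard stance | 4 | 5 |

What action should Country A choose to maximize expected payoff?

Hard stance

Compute Country A's expected payoff for each action, taking the expectation over Country B's type.
E[Soft stance] = 7/10·(-9) + 1/10·(10) + 1/5·(10) = -33/10
E[Hard stance] = 7/10·(5) + 1/10·(4) + 1/5·(4) = 47/10
Best response: Hard stance (47/10 is the largest).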